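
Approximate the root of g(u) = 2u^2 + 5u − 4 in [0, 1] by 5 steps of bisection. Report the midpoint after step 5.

0.65625

u = 0.5 gives g = -1, negative; keep [0.5, 1]
u = 0.75 gives g = 0.875, positive; keep [0.5, 0.75]
u = 0.625 gives g = -0.09375, negative; keep [0.625, 0.75]
u = 0.6875 gives g = 0.3828, positive; keep [0.625, 0.6875]
u = 0.65625 gives g = 0.1426, positive; keep [0.625, 0.65625]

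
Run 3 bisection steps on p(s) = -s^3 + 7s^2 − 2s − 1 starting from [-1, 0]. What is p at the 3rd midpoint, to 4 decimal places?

0.7871

midpoint -0.5: p = 1.875 > 0 → [-0.5, 0]
midpoint -0.25: p = -0.046875 < 0 → [-0.5, -0.25]
midpoint -0.375: p = 0.787109 > 0 → [-0.375, -0.25]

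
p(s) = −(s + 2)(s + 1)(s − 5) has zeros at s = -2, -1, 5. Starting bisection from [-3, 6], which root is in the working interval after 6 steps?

s = 1.5 gives p = 30.625, positive; keep [1.5, 6]
s = 3.75 gives p = 34.140625, positive; keep [3.75, 6]
s = 4.875 gives p = 5.048828, positive; keep [4.875, 6]
s = 5.4375 gives p = -20.947, negative; keep [4.875, 5.4375]
s = 5.15625 gives p = -6.8837, negative; keep [4.875, 5.15625]
s = 5.015625 gives p = -0.6594, negative; keep [4.875, 5.015625]

5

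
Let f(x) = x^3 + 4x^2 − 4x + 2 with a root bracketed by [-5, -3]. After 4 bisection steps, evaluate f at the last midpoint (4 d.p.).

0.7051

x = -4 gives f = 18, positive; keep [-5, -4]
x = -4.5 gives f = 9.875, positive; keep [-5, -4.5]
x = -4.75 gives f = 4.078125, positive; keep [-5, -4.75]
x = -4.875 gives f = 0.7051, positive; keep [-5, -4.875]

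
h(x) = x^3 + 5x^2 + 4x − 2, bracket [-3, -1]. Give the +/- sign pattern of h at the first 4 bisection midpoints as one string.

+-++

m = -2, h(m) = 2 (+); new bracket [-2, -1]
m = -1.5, h(m) = -0.125 (−); new bracket [-2, -1.5]
m = -1.75, h(m) = 0.953125 (+); new bracket [-1.75, -1.5]
m = -1.625, h(m) = 0.4121 (+); new bracket [-1.625, -1.5]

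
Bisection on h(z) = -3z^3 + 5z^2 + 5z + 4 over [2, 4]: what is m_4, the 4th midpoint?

2.625

midpoint 3: h = -17 < 0 → [2, 3]
midpoint 2.5: h = 0.875 > 0 → [2.5, 3]
midpoint 2.75: h = -6.828125 < 0 → [2.5, 2.75]
midpoint 2.625: h = -2.6855 < 0 → [2.5, 2.625]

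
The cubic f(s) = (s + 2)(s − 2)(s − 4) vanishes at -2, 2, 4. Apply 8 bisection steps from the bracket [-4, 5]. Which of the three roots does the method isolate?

f(0.5) = 13.125 > 0, so the root lies in [-4, 0.5]
f(-1.75) = 5.390625 > 0, so the root lies in [-4, -1.75]
f(-2.875) = -29.326172 < 0, so the root lies in [-2.875, -1.75]
f(-2.3125) = -8.5071 < 0, so the root lies in [-2.3125, -1.75]
f(-2.03125) = -0.7598 < 0, so the root lies in [-2.03125, -1.75]
f(-1.890625) = 2.5067 > 0, so the root lies in [-2.03125, -1.890625]
f(-1.9609375) = 0.9223 > 0, so the root lies in [-2.03125, -1.9609375]
f(-1.99609375) = 0.0936 > 0, so the root lies in [-2.03125, -1.99609375]

-2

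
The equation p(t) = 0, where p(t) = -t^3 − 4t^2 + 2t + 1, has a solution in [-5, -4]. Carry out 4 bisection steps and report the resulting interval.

[-4.4375, -4.375]

midpoint -4.5: p = 2.125 > 0 → [-4.5, -4]
midpoint -4.25: p = -2.984375 < 0 → [-4.5, -4.25]
midpoint -4.375: p = -0.572266 < 0 → [-4.5, -4.375]
midpoint -4.4375: p = 0.74 > 0 → [-4.4375, -4.375]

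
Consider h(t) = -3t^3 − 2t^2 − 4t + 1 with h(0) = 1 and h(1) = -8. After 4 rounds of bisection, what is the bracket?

[0.1875, 0.25]

h(0.5) = -1.875 < 0, so the root lies in [0, 0.5]
h(0.25) = -0.171875 < 0, so the root lies in [0, 0.25]
h(0.125) = 0.462891 > 0, so the root lies in [0.125, 0.25]
h(0.1875) = 0.1599 > 0, so the root lies in [0.1875, 0.25]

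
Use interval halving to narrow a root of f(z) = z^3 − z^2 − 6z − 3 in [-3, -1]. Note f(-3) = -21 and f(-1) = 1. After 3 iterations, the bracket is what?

[-1.75, -1.5]

f(-2) = -3 < 0, so the root lies in [-2, -1]
f(-1.5) = 0.375 > 0, so the root lies in [-2, -1.5]
f(-1.75) = -0.921875 < 0, so the root lies in [-1.75, -1.5]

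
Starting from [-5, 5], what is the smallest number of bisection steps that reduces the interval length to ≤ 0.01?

10

Width after n steps is 10/2^n. Need 2^n ≥ 10/0.01 = 1000.
2^9 = 512 < 1000 ≤ 2^10 = 1024, so n = 10.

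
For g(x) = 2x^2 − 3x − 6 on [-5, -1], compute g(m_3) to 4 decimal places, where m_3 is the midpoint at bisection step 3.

3.0000

midpoint -3: g = 21 > 0 → [-3, -1]
midpoint -2: g = 8 > 0 → [-2, -1]
midpoint -1.5: g = 3 > 0 → [-1.5, -1]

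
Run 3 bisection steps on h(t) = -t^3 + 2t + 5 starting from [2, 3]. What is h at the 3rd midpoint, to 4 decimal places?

-0.3457

midpoint 2.5: h = -5.625 < 0 → [2, 2.5]
midpoint 2.25: h = -1.890625 < 0 → [2, 2.25]
midpoint 2.125: h = -0.345703 < 0 → [2, 2.125]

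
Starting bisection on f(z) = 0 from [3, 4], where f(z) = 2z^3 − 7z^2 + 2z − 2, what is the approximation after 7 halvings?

midpoint 3.5: f = 5 > 0 → [3, 3.5]
midpoint 3.25: f = -0.78125 < 0 → [3.25, 3.5]
midpoint 3.375: f = 1.902344 > 0 → [3.25, 3.375]
midpoint 3.3125: f = 0.5103 > 0 → [3.25, 3.3125]
midpoint 3.28125: f = -0.1479 < 0 → [3.28125, 3.3125]
midpoint 3.296875: f = 0.1781 > 0 → [3.28125, 3.296875]
midpoint 3.2890625: f = 0.0143 > 0 → [3.28125, 3.2890625]

3.2890625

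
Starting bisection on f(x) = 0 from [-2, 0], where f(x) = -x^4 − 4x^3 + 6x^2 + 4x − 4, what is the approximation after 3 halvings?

-0.75

f(-1) = 1 > 0, so the root lies in [-1, 0]
f(-0.5) = -4.0625 < 0, so the root lies in [-1, -0.5]
f(-0.75) = -2.253906 < 0, so the root lies in [-1, -0.75]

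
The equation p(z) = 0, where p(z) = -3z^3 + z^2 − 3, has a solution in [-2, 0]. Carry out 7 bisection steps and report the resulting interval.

[-0.90625, -0.890625]

midpoint -1: p = 1 > 0 → [-1, 0]
midpoint -0.5: p = -2.375 < 0 → [-1, -0.5]
midpoint -0.75: p = -1.171875 < 0 → [-1, -0.75]
midpoint -0.875: p = -0.2246 < 0 → [-1, -0.875]
midpoint -0.9375: p = 0.3508 > 0 → [-0.9375, -0.875]
midpoint -0.90625: p = 0.0542 > 0 → [-0.90625, -0.875]
midpoint -0.890625: p = -0.0874 < 0 → [-0.90625, -0.890625]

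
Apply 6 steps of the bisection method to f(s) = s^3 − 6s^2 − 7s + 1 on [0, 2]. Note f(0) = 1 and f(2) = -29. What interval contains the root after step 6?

[0.125, 0.15625]

s = 1 gives f = -11, negative; keep [0, 1]
s = 0.5 gives f = -3.875, negative; keep [0, 0.5]
s = 0.25 gives f = -1.109375, negative; keep [0, 0.25]
s = 0.125 gives f = 0.0332, positive; keep [0.125, 0.25]
s = 0.1875 gives f = -0.5168, negative; keep [0.125, 0.1875]
s = 0.15625 gives f = -0.2364, negative; keep [0.125, 0.15625]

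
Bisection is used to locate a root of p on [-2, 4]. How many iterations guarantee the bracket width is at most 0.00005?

17

Width after n steps is 6/2^n. Need 2^n ≥ 6/0.00005 = 120000.
2^16 = 65536 < 120000 ≤ 2^17 = 131072, so n = 17.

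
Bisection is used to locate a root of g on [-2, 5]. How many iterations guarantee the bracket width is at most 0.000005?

Width after n steps is 7/2^n. Need 2^n ≥ 7/0.000005 = 1400000.
2^20 = 1048576 < 1400000 ≤ 2^21 = 2097152, so n = 21.

21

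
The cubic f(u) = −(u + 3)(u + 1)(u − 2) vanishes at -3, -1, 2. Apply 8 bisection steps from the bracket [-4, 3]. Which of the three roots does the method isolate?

u = -0.5 gives f = 3.125, positive; keep [-0.5, 3]
u = 1.25 gives f = 7.171875, positive; keep [1.25, 3]
u = 2.125 gives f = -2.001953, negative; keep [1.25, 2.125]
u = 1.6875 gives f = 3.9368, positive; keep [1.6875, 2.125]
u = 1.90625 gives f = 1.3368, positive; keep [1.90625, 2.125]
u = 2.015625 gives f = -0.2363, negative; keep [1.90625, 2.015625]
u = 1.9609375 gives f = 0.5738, positive; keep [1.9609375, 2.015625]
u = 1.98828125 gives f = 0.1747, positive; keep [1.98828125, 2.015625]

2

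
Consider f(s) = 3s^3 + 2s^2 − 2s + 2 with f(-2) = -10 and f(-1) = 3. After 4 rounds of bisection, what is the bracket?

midpoint -1.5: f = -0.625 < 0 → [-1.5, -1]
midpoint -1.25: f = 1.765625 > 0 → [-1.5, -1.25]
midpoint -1.375: f = 0.732422 > 0 → [-1.5, -1.375]
midpoint -1.4375: f = 0.0964 > 0 → [-1.5, -1.4375]

[-1.5, -1.4375]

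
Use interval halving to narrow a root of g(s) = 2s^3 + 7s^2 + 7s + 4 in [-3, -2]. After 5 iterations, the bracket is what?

[-2.40625, -2.375]

m = -2.5, g(m) = -1 (−); new bracket [-2.5, -2]
m = -2.25, g(m) = 0.90625 (+); new bracket [-2.5, -2.25]
m = -2.375, g(m) = 0.066406 (+); new bracket [-2.5, -2.375]
m = -2.4375, g(m) = -0.437 (−); new bracket [-2.4375, -2.375]
m = -2.40625, g(m) = -0.178 (−); new bracket [-2.40625, -2.375]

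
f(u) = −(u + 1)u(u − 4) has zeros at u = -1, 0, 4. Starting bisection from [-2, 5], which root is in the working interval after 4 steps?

4

f(1.5) = 9.375 > 0, so the root lies in [1.5, 5]
f(3.25) = 10.359375 > 0, so the root lies in [3.25, 5]
f(4.125) = -2.642578 < 0, so the root lies in [3.25, 4.125]
f(3.6875) = 5.4016 > 0, so the root lies in [3.6875, 4.125]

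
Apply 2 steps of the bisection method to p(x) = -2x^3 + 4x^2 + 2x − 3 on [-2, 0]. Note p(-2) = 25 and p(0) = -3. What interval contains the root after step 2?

[-1, -0.5]

m = -1, p(m) = 1 (+); new bracket [-1, 0]
m = -0.5, p(m) = -2.75 (−); new bracket [-1, -0.5]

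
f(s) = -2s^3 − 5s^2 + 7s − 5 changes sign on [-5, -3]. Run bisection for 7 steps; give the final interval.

[-3.65625, -3.640625]

s = -4 gives f = 15, positive; keep [-4, -3]
s = -3.5 gives f = -5, negative; keep [-4, -3.5]
s = -3.75 gives f = 3.90625, positive; keep [-3.75, -3.5]
s = -3.625 gives f = -0.8086, negative; keep [-3.75, -3.625]
s = -3.6875 gives f = 1.4819, positive; keep [-3.6875, -3.625]
s = -3.65625 gives f = 0.3201, positive; keep [-3.65625, -3.625]
s = -3.640625 gives f = -0.2483, negative; keep [-3.65625, -3.640625]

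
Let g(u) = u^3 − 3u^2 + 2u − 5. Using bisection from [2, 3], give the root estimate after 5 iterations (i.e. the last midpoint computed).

2.90625

midpoint 2.5: g = -3.125 < 0 → [2.5, 3]
midpoint 2.75: g = -1.390625 < 0 → [2.75, 3]
midpoint 2.875: g = -0.283203 < 0 → [2.875, 3]
midpoint 2.9375: g = 0.3357 > 0 → [2.875, 2.9375]
midpoint 2.90625: g = 0.0207 > 0 → [2.875, 2.90625]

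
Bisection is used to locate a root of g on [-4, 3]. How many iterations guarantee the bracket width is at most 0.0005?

Width after n steps is 7/2^n. Need 2^n ≥ 7/0.0005 = 14000.
2^13 = 8192 < 14000 ≤ 2^14 = 16384, so n = 14.

14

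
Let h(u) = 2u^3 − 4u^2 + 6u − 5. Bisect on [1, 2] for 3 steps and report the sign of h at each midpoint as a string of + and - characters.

++-

m = 1.5, h(m) = 1.75 (+); new bracket [1, 1.5]
m = 1.25, h(m) = 0.15625 (+); new bracket [1, 1.25]
m = 1.125, h(m) = -0.464844 (−); new bracket [1.125, 1.25]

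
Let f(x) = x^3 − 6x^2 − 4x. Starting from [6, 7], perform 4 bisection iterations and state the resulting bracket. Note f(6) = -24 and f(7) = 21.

f(6.5) = -4.875 < 0, so the root lies in [6.5, 7]
f(6.75) = 7.171875 > 0, so the root lies in [6.5, 6.75]
f(6.625) = 0.931641 > 0, so the root lies in [6.5, 6.625]
f(6.5625) = -2.0251 < 0, so the root lies in [6.5625, 6.625]

[6.5625, 6.625]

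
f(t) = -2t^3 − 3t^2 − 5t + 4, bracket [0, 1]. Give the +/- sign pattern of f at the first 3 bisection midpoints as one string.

+--

f(0.5) = 0.5 > 0, so the root lies in [0.5, 1]
f(0.75) = -2.28125 < 0, so the root lies in [0.5, 0.75]
f(0.625) = -0.785156 < 0, so the root lies in [0.5, 0.625]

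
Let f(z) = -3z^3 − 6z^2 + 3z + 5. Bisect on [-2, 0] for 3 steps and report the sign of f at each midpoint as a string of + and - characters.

-++

m = -1, f(m) = -1 (−); new bracket [-1, 0]
m = -0.5, f(m) = 2.375 (+); new bracket [-1, -0.5]
m = -0.75, f(m) = 0.640625 (+); new bracket [-1, -0.75]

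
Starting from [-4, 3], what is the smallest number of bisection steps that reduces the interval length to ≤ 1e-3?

Width after n steps is 7/2^n. Need 2^n ≥ 7/1e-3 = 7000.
2^12 = 4096 < 7000 ≤ 2^13 = 8192, so n = 13.

13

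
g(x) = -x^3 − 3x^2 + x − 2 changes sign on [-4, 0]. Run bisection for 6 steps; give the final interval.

[-3.5, -3.4375]

m = -2, g(m) = -8 (−); new bracket [-4, -2]
m = -3, g(m) = -5 (−); new bracket [-4, -3]
m = -3.5, g(m) = 0.625 (+); new bracket [-3.5, -3]
m = -3.25, g(m) = -2.6094 (−); new bracket [-3.5, -3.25]
m = -3.375, g(m) = -1.1035 (−); new bracket [-3.5, -3.375]
m = -3.4375, g(m) = -0.2678 (−); new bracket [-3.5, -3.4375]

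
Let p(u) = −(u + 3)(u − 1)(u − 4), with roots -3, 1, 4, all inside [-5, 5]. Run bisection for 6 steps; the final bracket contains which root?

m = 0, p(m) = -12 (−); new bracket [-5, 0]
m = -2.5, p(m) = -11.375 (−); new bracket [-5, -2.5]
m = -3.75, p(m) = 27.609375 (+); new bracket [-3.75, -2.5]
m = -3.125, p(m) = 3.6738 (+); new bracket [-3.125, -2.5]
m = -2.8125, p(m) = -4.8699 (−); new bracket [-3.125, -2.8125]
m = -2.96875, p(m) = -0.8643 (−); new bracket [-3.125, -2.96875]

-3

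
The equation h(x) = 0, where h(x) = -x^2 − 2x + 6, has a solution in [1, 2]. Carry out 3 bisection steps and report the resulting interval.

x = 1.5 gives h = 0.75, positive; keep [1.5, 2]
x = 1.75 gives h = -0.5625, negative; keep [1.5, 1.75]
x = 1.625 gives h = 0.109375, positive; keep [1.625, 1.75]

[1.625, 1.75]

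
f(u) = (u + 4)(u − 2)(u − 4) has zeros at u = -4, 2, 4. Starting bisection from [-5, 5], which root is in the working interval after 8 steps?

midpoint 0: f = 32 > 0 → [-5, 0]
midpoint -2.5: f = 43.875 > 0 → [-5, -2.5]
midpoint -3.75: f = 11.140625 > 0 → [-5, -3.75]
midpoint -4.375: f = -20.0215 < 0 → [-4.375, -3.75]
midpoint -4.0625: f = -3.0549 < 0 → [-4.0625, -3.75]
midpoint -3.90625: f = 4.3778 > 0 → [-4.0625, -3.90625]
midpoint -3.984375: f = 0.7466 > 0 → [-4.0625, -3.984375]
midpoint -4.0234375: f = -1.1327 < 0 → [-4.0234375, -3.984375]

-4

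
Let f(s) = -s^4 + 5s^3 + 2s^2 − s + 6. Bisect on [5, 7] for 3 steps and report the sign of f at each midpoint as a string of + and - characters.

m = 6, f(m) = -144 (−); new bracket [5, 6]
m = 5.5, f(m) = -22.1875 (−); new bracket [5, 5.5]
m = 5.25, f(m) = 19.699219 (+); new bracket [5.25, 5.5]

--+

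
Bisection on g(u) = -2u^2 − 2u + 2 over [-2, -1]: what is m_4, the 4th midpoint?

g(-1.5) = 0.5 > 0, so the root lies in [-2, -1.5]
g(-1.75) = -0.625 < 0, so the root lies in [-1.75, -1.5]
g(-1.625) = -0.03125 < 0, so the root lies in [-1.625, -1.5]
g(-1.5625) = 0.2422 > 0, so the root lies in [-1.625, -1.5625]

-1.5625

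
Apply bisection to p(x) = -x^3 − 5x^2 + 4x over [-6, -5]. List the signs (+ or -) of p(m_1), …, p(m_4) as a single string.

x = -5.5 gives p = -6.875, negative; keep [-6, -5.5]
x = -5.75 gives p = 1.796875, positive; keep [-5.75, -5.5]
x = -5.625 gives p = -2.724609, negative; keep [-5.75, -5.625]
x = -5.6875 gives p = -0.511, negative; keep [-5.75, -5.6875]

-+--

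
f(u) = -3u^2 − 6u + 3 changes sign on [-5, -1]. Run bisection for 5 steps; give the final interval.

[-2.5, -2.375]

m = -3, f(m) = -6 (−); new bracket [-3, -1]
m = -2, f(m) = 3 (+); new bracket [-3, -2]
m = -2.5, f(m) = -0.75 (−); new bracket [-2.5, -2]
m = -2.25, f(m) = 1.3125 (+); new bracket [-2.5, -2.25]
m = -2.375, f(m) = 0.3281 (+); new bracket [-2.5, -2.375]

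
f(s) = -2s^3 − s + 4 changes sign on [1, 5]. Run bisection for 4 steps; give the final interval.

s = 3 gives f = -53, negative; keep [1, 3]
s = 2 gives f = -14, negative; keep [1, 2]
s = 1.5 gives f = -4.25, negative; keep [1, 1.5]
s = 1.25 gives f = -1.1562, negative; keep [1, 1.25]

[1, 1.25]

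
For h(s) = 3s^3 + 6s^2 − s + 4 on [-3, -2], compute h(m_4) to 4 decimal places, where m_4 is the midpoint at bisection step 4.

midpoint -2.5: h = -2.875 < 0 → [-2.5, -2]
midpoint -2.25: h = 2.453125 > 0 → [-2.5, -2.25]
midpoint -2.375: h = 0.029297 > 0 → [-2.5, -2.375]
midpoint -2.4375: h = -1.3606 < 0 → [-2.4375, -2.375]

-1.3606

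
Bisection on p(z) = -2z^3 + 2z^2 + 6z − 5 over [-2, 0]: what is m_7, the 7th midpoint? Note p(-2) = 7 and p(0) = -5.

m = -1, p(m) = -7 (−); new bracket [-2, -1]
m = -1.5, p(m) = -2.75 (−); new bracket [-2, -1.5]
m = -1.75, p(m) = 1.34375 (+); new bracket [-1.75, -1.5]
m = -1.625, p(m) = -0.8867 (−); new bracket [-1.75, -1.625]
m = -1.6875, p(m) = 0.1812 (+); new bracket [-1.6875, -1.625]
m = -1.65625, p(m) = -0.3644 (−); new bracket [-1.6875, -1.65625]
m = -1.671875, p(m) = -0.0946 (−); new bracket [-1.6875, -1.671875]

-1.671875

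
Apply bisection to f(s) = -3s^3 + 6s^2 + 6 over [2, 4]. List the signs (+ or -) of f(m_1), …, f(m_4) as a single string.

--+-

midpoint 3: f = -21 < 0 → [2, 3]
midpoint 2.5: f = -3.375 < 0 → [2, 2.5]
midpoint 2.25: f = 2.203125 > 0 → [2.25, 2.5]
midpoint 2.375: f = -0.3457 < 0 → [2.25, 2.375]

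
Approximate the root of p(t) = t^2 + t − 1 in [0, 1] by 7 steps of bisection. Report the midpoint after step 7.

0.6171875

p(0.5) = -0.25 < 0, so the root lies in [0.5, 1]
p(0.75) = 0.3125 > 0, so the root lies in [0.5, 0.75]
p(0.625) = 0.015625 > 0, so the root lies in [0.5, 0.625]
p(0.5625) = -0.1211 < 0, so the root lies in [0.5625, 0.625]
p(0.59375) = -0.0537 < 0, so the root lies in [0.59375, 0.625]
p(0.609375) = -0.0193 < 0, so the root lies in [0.609375, 0.625]
p(0.6171875) = -0.0019 < 0, so the root lies in [0.6171875, 0.625]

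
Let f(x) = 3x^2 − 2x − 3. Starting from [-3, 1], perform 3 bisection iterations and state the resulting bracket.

[-1, -0.5]

midpoint -1: f = 2 > 0 → [-1, 1]
midpoint 0: f = -3 < 0 → [-1, 0]
midpoint -0.5: f = -1.25 < 0 → [-1, -0.5]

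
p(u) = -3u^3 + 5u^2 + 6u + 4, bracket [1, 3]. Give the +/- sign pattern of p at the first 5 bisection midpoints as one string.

u = 2 gives p = 12, positive; keep [2, 3]
u = 2.5 gives p = 3.375, positive; keep [2.5, 3]
u = 2.75 gives p = -4.078125, negative; keep [2.5, 2.75]
u = 2.625 gives p = -0.0605, negative; keep [2.5, 2.625]
u = 2.5625 gives p = 1.7278, positive; keep [2.5625, 2.625]

++--+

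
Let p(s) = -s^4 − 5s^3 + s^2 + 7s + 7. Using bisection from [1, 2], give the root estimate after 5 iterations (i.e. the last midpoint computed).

midpoint 1.5: p = -2.1875 < 0 → [1, 1.5]
midpoint 1.25: p = 5.105469 > 0 → [1.25, 1.5]
midpoint 1.375: p = 1.943115 > 0 → [1.375, 1.5]
midpoint 1.4375: p = 0.0066 > 0 → [1.4375, 1.5]
midpoint 1.46875: p = -1.0573 < 0 → [1.4375, 1.46875]

1.46875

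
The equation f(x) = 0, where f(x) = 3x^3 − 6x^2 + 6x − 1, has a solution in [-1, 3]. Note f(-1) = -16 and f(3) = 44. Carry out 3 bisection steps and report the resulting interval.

midpoint 1: f = 2 > 0 → [-1, 1]
midpoint 0: f = -1 < 0 → [0, 1]
midpoint 0.5: f = 0.875 > 0 → [0, 0.5]

[0, 0.5]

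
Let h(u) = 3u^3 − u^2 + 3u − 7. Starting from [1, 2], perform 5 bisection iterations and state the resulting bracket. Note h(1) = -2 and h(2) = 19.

[1.15625, 1.1875]

h(1.5) = 5.375 > 0, so the root lies in [1, 1.5]
h(1.25) = 1.046875 > 0, so the root lies in [1, 1.25]
h(1.125) = -0.619141 < 0, so the root lies in [1.125, 1.25]
h(1.1875) = 0.176 > 0, so the root lies in [1.125, 1.1875]
h(1.15625) = -0.2307 < 0, so the root lies in [1.15625, 1.1875]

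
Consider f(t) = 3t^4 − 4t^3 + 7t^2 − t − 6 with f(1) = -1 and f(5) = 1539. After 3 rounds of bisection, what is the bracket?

[1, 1.5]

midpoint 3: f = 189 > 0 → [1, 3]
midpoint 2: f = 36 > 0 → [1, 2]
midpoint 1.5: f = 9.9375 > 0 → [1, 1.5]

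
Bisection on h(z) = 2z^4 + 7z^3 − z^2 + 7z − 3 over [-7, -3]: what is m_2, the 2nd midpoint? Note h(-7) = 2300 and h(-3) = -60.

midpoint -5: h = 312 > 0 → [-5, -3]
midpoint -4: h = 17 > 0 → [-4, -3]

-4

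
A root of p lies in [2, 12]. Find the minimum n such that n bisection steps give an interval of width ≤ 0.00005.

Width after n steps is 10/2^n. Need 2^n ≥ 10/0.00005 = 200000.
2^17 = 131072 < 200000 ≤ 2^18 = 262144, so n = 18.

18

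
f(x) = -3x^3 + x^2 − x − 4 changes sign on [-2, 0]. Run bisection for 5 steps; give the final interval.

midpoint -1: f = 1 > 0 → [-1, 0]
midpoint -0.5: f = -2.875 < 0 → [-1, -0.5]
midpoint -0.75: f = -1.421875 < 0 → [-1, -0.75]
midpoint -0.875: f = -0.3496 < 0 → [-1, -0.875]
midpoint -0.9375: f = 0.2883 > 0 → [-0.9375, -0.875]

[-0.9375, -0.875]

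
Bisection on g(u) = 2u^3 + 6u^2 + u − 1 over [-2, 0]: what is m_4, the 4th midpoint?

g(-1) = 2 > 0, so the root lies in [-1, 0]
g(-0.5) = -0.25 < 0, so the root lies in [-1, -0.5]
g(-0.75) = 0.78125 > 0, so the root lies in [-0.75, -0.5]
g(-0.625) = 0.2305 > 0, so the root lies in [-0.625, -0.5]

-0.625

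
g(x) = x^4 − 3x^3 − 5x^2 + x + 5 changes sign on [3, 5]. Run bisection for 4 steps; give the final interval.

x = 4 gives g = -7, negative; keep [4, 5]
x = 4.5 gives g = 44.9375, positive; keep [4, 4.5]
x = 4.25 gives g = 14.894531, positive; keep [4, 4.25]
x = 4.125 gives g = 3.01, positive; keep [4, 4.125]

[4, 4.125]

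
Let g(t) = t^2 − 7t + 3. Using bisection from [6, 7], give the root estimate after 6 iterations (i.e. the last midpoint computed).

6.546875

m = 6.5, g(m) = -0.25 (−); new bracket [6.5, 7]
m = 6.75, g(m) = 1.3125 (+); new bracket [6.5, 6.75]
m = 6.625, g(m) = 0.515625 (+); new bracket [6.5, 6.625]
m = 6.5625, g(m) = 0.1289 (+); new bracket [6.5, 6.5625]
m = 6.53125, g(m) = -0.0615 (−); new bracket [6.53125, 6.5625]
m = 6.546875, g(m) = 0.0334 (+); new bracket [6.53125, 6.546875]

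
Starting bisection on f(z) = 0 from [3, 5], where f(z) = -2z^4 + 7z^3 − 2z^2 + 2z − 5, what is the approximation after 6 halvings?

z = 4 gives f = -93, negative; keep [3, 4]
z = 3.5 gives f = -22.5, negative; keep [3, 3.5]
z = 3.25 gives f = -2.460938, negative; keep [3, 3.25]
z = 3.125 gives f = 4.6069, positive; keep [3.125, 3.25]
z = 3.1875 gives f = 1.2956, positive; keep [3.1875, 3.25]
z = 3.21875 gives f = -0.5253, negative; keep [3.1875, 3.21875]

3.21875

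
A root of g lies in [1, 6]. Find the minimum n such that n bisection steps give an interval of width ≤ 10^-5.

Width after n steps is 5/2^n. Need 2^n ≥ 5/10^-5 = 500000.
2^18 = 262144 < 500000 ≤ 2^19 = 524288, so n = 19.

19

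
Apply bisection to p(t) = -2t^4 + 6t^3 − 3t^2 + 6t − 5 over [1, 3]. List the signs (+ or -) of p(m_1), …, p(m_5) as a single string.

++-++

t = 2 gives p = 11, positive; keep [2, 3]
t = 2.5 gives p = 6.875, positive; keep [2.5, 3]
t = 2.75 gives p = -0.789062, negative; keep [2.5, 2.75]
t = 2.625 gives p = 3.644, positive; keep [2.625, 2.75]
t = 2.6875 gives p = 1.5888, positive; keep [2.6875, 2.75]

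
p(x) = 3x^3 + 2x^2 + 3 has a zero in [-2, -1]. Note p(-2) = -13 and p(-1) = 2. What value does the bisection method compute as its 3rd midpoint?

midpoint -1.5: p = -2.625 < 0 → [-1.5, -1]
midpoint -1.25: p = 0.265625 > 0 → [-1.5, -1.25]
midpoint -1.375: p = -1.017578 < 0 → [-1.375, -1.25]

-1.375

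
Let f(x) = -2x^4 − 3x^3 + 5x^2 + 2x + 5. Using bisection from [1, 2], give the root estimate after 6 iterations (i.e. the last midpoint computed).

midpoint 1.5: f = -1 < 0 → [1, 1.5]
midpoint 1.25: f = 4.570312 > 0 → [1.25, 1.5]
midpoint 1.375: f = 2.255371 > 0 → [1.375, 1.5]
midpoint 1.4375: f = 0.7556 > 0 → [1.4375, 1.5]
midpoint 1.46875: f = -0.0889 < 0 → [1.4375, 1.46875]
midpoint 1.453125: f = 0.3415 > 0 → [1.453125, 1.46875]

1.453125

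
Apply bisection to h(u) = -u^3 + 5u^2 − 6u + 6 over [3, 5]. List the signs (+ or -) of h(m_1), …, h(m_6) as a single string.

h(4) = -2 < 0, so the root lies in [3, 4]
h(3.5) = 3.375 > 0, so the root lies in [3.5, 4]
h(3.75) = 1.078125 > 0, so the root lies in [3.75, 4]
h(3.875) = -0.3574 < 0, so the root lies in [3.75, 3.875]
h(3.8125) = 0.3855 > 0, so the root lies in [3.8125, 3.875]
h(3.84375) = 0.0204 > 0, so the root lies in [3.84375, 3.875]

-++-++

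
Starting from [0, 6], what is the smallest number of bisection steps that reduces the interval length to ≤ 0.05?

Width after n steps is 6/2^n. Need 2^n ≥ 6/0.05 = 120.
2^6 = 64 < 120 ≤ 2^7 = 128, so n = 7.

7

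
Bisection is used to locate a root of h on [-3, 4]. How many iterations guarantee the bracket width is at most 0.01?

Width after n steps is 7/2^n. Need 2^n ≥ 7/0.01 = 700.
2^9 = 512 < 700 ≤ 2^10 = 1024, so n = 10.

10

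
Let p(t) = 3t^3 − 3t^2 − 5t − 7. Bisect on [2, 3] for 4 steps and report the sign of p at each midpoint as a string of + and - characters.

m = 2.5, p(m) = 8.625 (+); new bracket [2, 2.5]
m = 2.25, p(m) = 0.734375 (+); new bracket [2, 2.25]
m = 2.125, p(m) = -2.384766 (−); new bracket [2.125, 2.25]
m = 2.1875, p(m) = -0.8904 (−); new bracket [2.1875, 2.25]

++--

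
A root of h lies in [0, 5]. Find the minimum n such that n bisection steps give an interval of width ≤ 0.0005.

Width after n steps is 5/2^n. Need 2^n ≥ 5/0.0005 = 10000.
2^13 = 8192 < 10000 ≤ 2^14 = 16384, so n = 14.

14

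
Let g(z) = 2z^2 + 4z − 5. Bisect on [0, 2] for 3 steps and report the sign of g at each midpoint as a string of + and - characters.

g(1) = 1 > 0, so the root lies in [0, 1]
g(0.5) = -2.5 < 0, so the root lies in [0.5, 1]
g(0.75) = -0.875 < 0, so the root lies in [0.75, 1]

+--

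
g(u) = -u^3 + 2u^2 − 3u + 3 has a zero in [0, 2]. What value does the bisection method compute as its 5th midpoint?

1.4375

g(1) = 1 > 0, so the root lies in [1, 2]
g(1.5) = -0.375 < 0, so the root lies in [1, 1.5]
g(1.25) = 0.421875 > 0, so the root lies in [1.25, 1.5]
g(1.375) = 0.0566 > 0, so the root lies in [1.375, 1.5]
g(1.4375) = -0.1501 < 0, so the root lies in [1.375, 1.4375]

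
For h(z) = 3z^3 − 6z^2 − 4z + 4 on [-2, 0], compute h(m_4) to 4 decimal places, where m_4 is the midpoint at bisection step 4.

0.8965

h(-1) = -1 < 0, so the root lies in [-1, 0]
h(-0.5) = 4.125 > 0, so the root lies in [-1, -0.5]
h(-0.75) = 2.359375 > 0, so the root lies in [-1, -0.75]
h(-0.875) = 0.8965 > 0, so the root lies in [-1, -0.875]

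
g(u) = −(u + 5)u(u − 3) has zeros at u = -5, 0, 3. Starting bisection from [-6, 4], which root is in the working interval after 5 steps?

u = -1 gives g = -16, negative; keep [-6, -1]
u = -3.5 gives g = -34.125, negative; keep [-6, -3.5]
u = -4.75 gives g = -9.203125, negative; keep [-6, -4.75]
u = -5.375 gives g = 16.8809, positive; keep [-5.375, -4.75]
u = -5.0625 gives g = 2.551, positive; keep [-5.0625, -4.75]

-5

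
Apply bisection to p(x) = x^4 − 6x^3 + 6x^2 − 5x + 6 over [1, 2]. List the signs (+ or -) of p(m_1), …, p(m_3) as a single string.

--+

x = 1.5 gives p = -3.1875, negative; keep [1, 1.5]
x = 1.25 gives p = -0.152344, negative; keep [1, 1.25]
x = 1.125 gives p = 1.027588, positive; keep [1.125, 1.25]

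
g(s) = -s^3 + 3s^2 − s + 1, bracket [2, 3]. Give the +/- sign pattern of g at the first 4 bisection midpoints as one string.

++--

midpoint 2.5: g = 1.625 > 0 → [2.5, 3]
midpoint 2.75: g = 0.140625 > 0 → [2.75, 3]
midpoint 2.875: g = -0.841797 < 0 → [2.75, 2.875]
midpoint 2.8125: g = -0.3293 < 0 → [2.75, 2.8125]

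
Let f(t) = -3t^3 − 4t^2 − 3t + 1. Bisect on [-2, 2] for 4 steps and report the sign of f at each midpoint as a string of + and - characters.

midpoint 0: f = 1 > 0 → [0, 2]
midpoint 1: f = -9 < 0 → [0, 1]
midpoint 0.5: f = -1.875 < 0 → [0, 0.5]
midpoint 0.25: f = -0.0469 < 0 → [0, 0.25]

+---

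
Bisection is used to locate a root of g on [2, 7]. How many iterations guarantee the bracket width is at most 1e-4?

Width after n steps is 5/2^n. Need 2^n ≥ 5/1e-4 = 50000.
2^15 = 32768 < 50000 ≤ 2^16 = 65536, so n = 16.

16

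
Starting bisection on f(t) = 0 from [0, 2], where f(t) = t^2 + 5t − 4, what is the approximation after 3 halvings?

0.75

t = 1 gives f = 2, positive; keep [0, 1]
t = 0.5 gives f = -1.25, negative; keep [0.5, 1]
t = 0.75 gives f = 0.3125, positive; keep [0.5, 0.75]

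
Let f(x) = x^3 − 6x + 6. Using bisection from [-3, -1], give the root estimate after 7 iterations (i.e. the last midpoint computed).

-2.859375

m = -2, f(m) = 10 (+); new bracket [-3, -2]
m = -2.5, f(m) = 5.375 (+); new bracket [-3, -2.5]
m = -2.75, f(m) = 1.703125 (+); new bracket [-3, -2.75]
m = -2.875, f(m) = -0.5137 (−); new bracket [-2.875, -2.75]
m = -2.8125, f(m) = 0.6277 (+); new bracket [-2.875, -2.8125]
m = -2.84375, f(m) = 0.0653 (+); new bracket [-2.875, -2.84375]
m = -2.859375, f(m) = -0.2221 (−); new bracket [-2.859375, -2.84375]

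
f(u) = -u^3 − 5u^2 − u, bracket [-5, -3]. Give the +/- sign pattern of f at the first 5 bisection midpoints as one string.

---++

u = -4 gives f = -12, negative; keep [-5, -4]
u = -4.5 gives f = -5.625, negative; keep [-5, -4.5]
u = -4.75 gives f = -0.890625, negative; keep [-5, -4.75]
u = -4.875 gives f = 1.9043, positive; keep [-4.875, -4.75]
u = -4.8125 gives f = 0.47, positive; keep [-4.8125, -4.75]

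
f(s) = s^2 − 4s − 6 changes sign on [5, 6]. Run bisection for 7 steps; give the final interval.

[5.15625, 5.1640625]

midpoint 5.5: f = 2.25 > 0 → [5, 5.5]
midpoint 5.25: f = 0.5625 > 0 → [5, 5.25]
midpoint 5.125: f = -0.234375 < 0 → [5.125, 5.25]
midpoint 5.1875: f = 0.1602 > 0 → [5.125, 5.1875]
midpoint 5.15625: f = -0.0381 < 0 → [5.15625, 5.1875]
midpoint 5.171875: f = 0.0608 > 0 → [5.15625, 5.171875]
midpoint 5.1640625: f = 0.0113 > 0 → [5.15625, 5.1640625]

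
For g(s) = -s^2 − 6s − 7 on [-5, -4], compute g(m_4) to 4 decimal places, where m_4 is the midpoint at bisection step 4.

s = -4.5 gives g = -0.25, negative; keep [-4.5, -4]
s = -4.25 gives g = 0.4375, positive; keep [-4.5, -4.25]
s = -4.375 gives g = 0.109375, positive; keep [-4.5, -4.375]
s = -4.4375 gives g = -0.0664, negative; keep [-4.4375, -4.375]

-0.0664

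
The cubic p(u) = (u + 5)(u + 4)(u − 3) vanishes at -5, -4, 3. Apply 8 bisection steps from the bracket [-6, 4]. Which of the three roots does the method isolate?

midpoint -1: p = -48 < 0 → [-1, 4]
midpoint 1.5: p = -53.625 < 0 → [1.5, 4]
midpoint 2.75: p = -13.078125 < 0 → [2.75, 4]
midpoint 3.375: p = 23.1621 > 0 → [2.75, 3.375]
midpoint 3.0625: p = 3.5588 > 0 → [2.75, 3.0625]
midpoint 2.90625: p = -5.119 < 0 → [2.90625, 3.0625]
midpoint 2.984375: p = -0.8713 < 0 → [2.984375, 3.0625]
midpoint 3.0234375: p = 1.3208 > 0 → [2.984375, 3.0234375]

3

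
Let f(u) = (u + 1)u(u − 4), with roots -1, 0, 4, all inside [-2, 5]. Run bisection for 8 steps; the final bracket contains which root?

m = 1.5, f(m) = -9.375 (−); new bracket [1.5, 5]
m = 3.25, f(m) = -10.359375 (−); new bracket [3.25, 5]
m = 4.125, f(m) = 2.642578 (+); new bracket [3.25, 4.125]
m = 3.6875, f(m) = -5.4016 (−); new bracket [3.6875, 4.125]
m = 3.90625, f(m) = -1.7967 (−); new bracket [3.90625, 4.125]
m = 4.015625, f(m) = 0.3147 (+); new bracket [3.90625, 4.015625]
m = 3.9609375, f(m) = -0.7676 (−); new bracket [3.9609375, 4.015625]
m = 3.98828125, f(m) = -0.2331 (−); new bracket [3.98828125, 4.015625]

4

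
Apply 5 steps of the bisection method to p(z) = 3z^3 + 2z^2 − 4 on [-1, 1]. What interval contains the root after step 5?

p(0) = -4 < 0, so the root lies in [0, 1]
p(0.5) = -3.125 < 0, so the root lies in [0.5, 1]
p(0.75) = -1.609375 < 0, so the root lies in [0.75, 1]
p(0.875) = -0.459 < 0, so the root lies in [0.875, 1]
p(0.9375) = 0.2297 > 0, so the root lies in [0.875, 0.9375]

[0.875, 0.9375]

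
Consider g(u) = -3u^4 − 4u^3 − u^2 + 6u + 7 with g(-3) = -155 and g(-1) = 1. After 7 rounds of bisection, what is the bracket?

midpoint -2: g = -25 < 0 → [-2, -1]
midpoint -1.5: g = -5.9375 < 0 → [-1.5, -1]
midpoint -1.25: g = -1.574219 < 0 → [-1.25, -1]
midpoint -1.125: g = -0.1257 < 0 → [-1.125, -1]
midpoint -1.0625: g = 0.4707 > 0 → [-1.125, -1.0625]
midpoint -1.09375: g = 0.1817 > 0 → [-1.125, -1.09375]
midpoint -1.109375: g = 0.0304 > 0 → [-1.125, -1.109375]

[-1.125, -1.109375]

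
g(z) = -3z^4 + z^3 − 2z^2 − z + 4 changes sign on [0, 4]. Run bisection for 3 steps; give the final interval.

z = 2 gives g = -46, negative; keep [0, 2]
z = 1 gives g = -1, negative; keep [0, 1]
z = 0.5 gives g = 2.9375, positive; keep [0.5, 1]

[0.5, 1]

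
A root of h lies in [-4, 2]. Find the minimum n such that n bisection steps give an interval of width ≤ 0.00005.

Width after n steps is 6/2^n. Need 2^n ≥ 6/0.00005 = 120000.
2^16 = 65536 < 120000 ≤ 2^17 = 131072, so n = 17.

17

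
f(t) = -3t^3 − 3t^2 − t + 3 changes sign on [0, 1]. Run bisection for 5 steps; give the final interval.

t = 0.5 gives f = 1.375, positive; keep [0.5, 1]
t = 0.75 gives f = -0.703125, negative; keep [0.5, 0.75]
t = 0.625 gives f = 0.470703, positive; keep [0.625, 0.75]
t = 0.6875 gives f = -0.0803, negative; keep [0.625, 0.6875]
t = 0.65625 gives f = 0.2039, positive; keep [0.65625, 0.6875]

[0.65625, 0.6875]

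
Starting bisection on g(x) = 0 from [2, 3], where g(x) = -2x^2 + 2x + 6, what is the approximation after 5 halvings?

m = 2.5, g(m) = -1.5 (−); new bracket [2, 2.5]
m = 2.25, g(m) = 0.375 (+); new bracket [2.25, 2.5]
m = 2.375, g(m) = -0.53125 (−); new bracket [2.25, 2.375]
m = 2.3125, g(m) = -0.0703 (−); new bracket [2.25, 2.3125]
m = 2.28125, g(m) = 0.1543 (+); new bracket [2.28125, 2.3125]

2.28125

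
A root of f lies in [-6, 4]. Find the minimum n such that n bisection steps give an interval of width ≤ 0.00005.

Width after n steps is 10/2^n. Need 2^n ≥ 10/0.00005 = 200000.
2^17 = 131072 < 200000 ≤ 2^18 = 262144, so n = 18.

18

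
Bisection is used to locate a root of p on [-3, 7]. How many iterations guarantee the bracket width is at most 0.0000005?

25

Width after n steps is 10/2^n. Need 2^n ≥ 10/0.0000005 = 20000000.
2^24 = 16777216 < 20000000 ≤ 2^25 = 33554432, so n = 25.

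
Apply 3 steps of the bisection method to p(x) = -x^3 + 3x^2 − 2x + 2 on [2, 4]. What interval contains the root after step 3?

x = 3 gives p = -4, negative; keep [2, 3]
x = 2.5 gives p = 0.125, positive; keep [2.5, 3]
x = 2.75 gives p = -1.609375, negative; keep [2.5, 2.75]

[2.5, 2.75]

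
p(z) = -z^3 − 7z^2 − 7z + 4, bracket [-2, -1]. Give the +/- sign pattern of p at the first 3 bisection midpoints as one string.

m = -1.5, p(m) = 2.125 (+); new bracket [-2, -1.5]
m = -1.75, p(m) = 0.171875 (+); new bracket [-2, -1.75]
m = -1.875, p(m) = -0.892578 (−); new bracket [-1.875, -1.75]

++-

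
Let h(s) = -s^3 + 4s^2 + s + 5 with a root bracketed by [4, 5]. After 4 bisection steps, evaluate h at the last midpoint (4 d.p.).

0.8225

midpoint 4.5: h = -0.625 < 0 → [4, 4.5]
midpoint 4.25: h = 4.734375 > 0 → [4.25, 4.5]
midpoint 4.375: h = 2.197266 > 0 → [4.375, 4.5]
midpoint 4.4375: h = 0.8225 > 0 → [4.4375, 4.5]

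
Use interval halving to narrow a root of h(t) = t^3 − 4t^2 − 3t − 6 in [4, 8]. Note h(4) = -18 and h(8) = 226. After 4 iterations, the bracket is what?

h(6) = 48 > 0, so the root lies in [4, 6]
h(5) = 4 > 0, so the root lies in [4, 5]
h(4.5) = -9.375 < 0, so the root lies in [4.5, 5]
h(4.75) = -3.3281 < 0, so the root lies in [4.75, 5]

[4.75, 5]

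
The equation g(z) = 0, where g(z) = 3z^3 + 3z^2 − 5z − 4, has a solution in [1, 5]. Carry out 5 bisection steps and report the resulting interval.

[1.125, 1.25]

midpoint 3: g = 89 > 0 → [1, 3]
midpoint 2: g = 22 > 0 → [1, 2]
midpoint 1.5: g = 5.375 > 0 → [1, 1.5]
midpoint 1.25: g = 0.2969 > 0 → [1, 1.25]
midpoint 1.125: g = -1.5566 < 0 → [1.125, 1.25]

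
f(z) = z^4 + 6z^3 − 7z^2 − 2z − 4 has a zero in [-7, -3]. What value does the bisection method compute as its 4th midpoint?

-6.75

z = -5 gives f = -294, negative; keep [-7, -5]
z = -6 gives f = -244, negative; keep [-7, -6]
z = -6.5 gives f = -149.4375, negative; keep [-7, -6.5]
z = -6.75 gives f = -78.7773, negative; keep [-7, -6.75]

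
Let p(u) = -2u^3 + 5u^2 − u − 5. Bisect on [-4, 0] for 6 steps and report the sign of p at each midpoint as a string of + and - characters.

midpoint -2: p = 33 > 0 → [-2, 0]
midpoint -1: p = 3 > 0 → [-1, 0]
midpoint -0.5: p = -3 < 0 → [-1, -0.5]
midpoint -0.75: p = -0.5938 < 0 → [-1, -0.75]
midpoint -0.875: p = 1.043 > 0 → [-0.875, -0.75]
midpoint -0.8125: p = 0.186 > 0 → [-0.8125, -0.75]

++--++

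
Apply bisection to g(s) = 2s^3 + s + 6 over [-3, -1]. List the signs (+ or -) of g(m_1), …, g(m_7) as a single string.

m = -2, g(m) = -12 (−); new bracket [-2, -1]
m = -1.5, g(m) = -2.25 (−); new bracket [-1.5, -1]
m = -1.25, g(m) = 0.84375 (+); new bracket [-1.5, -1.25]
m = -1.375, g(m) = -0.5742 (−); new bracket [-1.375, -1.25]
m = -1.3125, g(m) = 0.1655 (+); new bracket [-1.375, -1.3125]
m = -1.34375, g(m) = -0.1965 (−); new bracket [-1.34375, -1.3125]
m = -1.328125, g(m) = -0.0135 (−); new bracket [-1.328125, -1.3125]

--+-+--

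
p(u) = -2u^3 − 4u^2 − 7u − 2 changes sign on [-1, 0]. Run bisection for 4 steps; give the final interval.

u = -0.5 gives p = 0.75, positive; keep [-0.5, 0]
u = -0.25 gives p = -0.46875, negative; keep [-0.5, -0.25]
u = -0.375 gives p = 0.167969, positive; keep [-0.375, -0.25]
u = -0.3125 gives p = -0.1421, negative; keep [-0.375, -0.3125]

[-0.375, -0.3125]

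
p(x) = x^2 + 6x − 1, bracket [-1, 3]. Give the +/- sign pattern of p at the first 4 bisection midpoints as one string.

+-++

x = 1 gives p = 6, positive; keep [-1, 1]
x = 0 gives p = -1, negative; keep [0, 1]
x = 0.5 gives p = 2.25, positive; keep [0, 0.5]
x = 0.25 gives p = 0.5625, positive; keep [0, 0.25]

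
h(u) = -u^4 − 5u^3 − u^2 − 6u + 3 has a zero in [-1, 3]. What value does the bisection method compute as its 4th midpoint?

0.25

h(1) = -10 < 0, so the root lies in [-1, 1]
h(0) = 3 > 0, so the root lies in [0, 1]
h(0.5) = -0.9375 < 0, so the root lies in [0, 0.5]
h(0.25) = 1.3555 > 0, so the root lies in [0.25, 0.5]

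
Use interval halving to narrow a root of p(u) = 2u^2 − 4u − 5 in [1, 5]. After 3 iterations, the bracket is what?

[2.5, 3]

u = 3 gives p = 1, positive; keep [1, 3]
u = 2 gives p = -5, negative; keep [2, 3]
u = 2.5 gives p = -2.5, negative; keep [2.5, 3]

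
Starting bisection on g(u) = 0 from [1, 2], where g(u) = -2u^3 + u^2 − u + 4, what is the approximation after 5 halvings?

u = 1.5 gives g = -2, negative; keep [1, 1.5]
u = 1.25 gives g = 0.40625, positive; keep [1.25, 1.5]
u = 1.375 gives g = -0.683594, negative; keep [1.25, 1.375]
u = 1.3125 gives g = -0.1118, negative; keep [1.25, 1.3125]
u = 1.28125 gives g = 0.1537, positive; keep [1.28125, 1.3125]

1.28125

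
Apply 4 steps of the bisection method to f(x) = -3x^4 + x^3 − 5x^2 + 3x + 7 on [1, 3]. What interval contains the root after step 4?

[1.125, 1.25]

x = 2 gives f = -47, negative; keep [1, 2]
x = 1.5 gives f = -11.5625, negative; keep [1, 1.5]
x = 1.25 gives f = -2.433594, negative; keep [1, 1.25]
x = 1.125 gives f = 0.6653, positive; keep [1.125, 1.25]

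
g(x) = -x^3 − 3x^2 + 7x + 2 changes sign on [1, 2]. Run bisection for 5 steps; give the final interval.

[1.71875, 1.75]

x = 1.5 gives g = 2.375, positive; keep [1.5, 2]
x = 1.75 gives g = -0.296875, negative; keep [1.5, 1.75]
x = 1.625 gives g = 1.162109, positive; keep [1.625, 1.75]
x = 1.6875 gives g = 0.4641, positive; keep [1.6875, 1.75]
x = 1.71875 gives g = 0.0916, positive; keep [1.71875, 1.75]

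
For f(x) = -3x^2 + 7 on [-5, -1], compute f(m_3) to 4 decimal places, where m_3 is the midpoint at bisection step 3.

x = -3 gives f = -20, negative; keep [-3, -1]
x = -2 gives f = -5, negative; keep [-2, -1]
x = -1.5 gives f = 0.25, positive; keep [-2, -1.5]

0.2500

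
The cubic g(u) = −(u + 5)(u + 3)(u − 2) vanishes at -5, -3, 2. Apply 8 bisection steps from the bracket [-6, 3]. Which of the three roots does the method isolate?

2

g(-1.5) = 18.375 > 0, so the root lies in [-1.5, 3]
g(0.75) = 26.953125 > 0, so the root lies in [0.75, 3]
g(1.875) = 4.189453 > 0, so the root lies in [1.875, 3]
g(2.4375) = -17.6931 < 0, so the root lies in [1.875, 2.4375]
g(2.15625) = -5.7655 < 0, so the root lies in [1.875, 2.15625]
g(2.015625) = -0.5498 < 0, so the root lies in [1.875, 2.015625]
g(1.9453125) = 1.8783 > 0, so the root lies in [1.9453125, 2.015625]
g(1.98046875) = 0.679 > 0, so the root lies in [1.98046875, 2.015625]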